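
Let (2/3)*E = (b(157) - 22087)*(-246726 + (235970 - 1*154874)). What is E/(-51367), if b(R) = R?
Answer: -5448398850/51367 ≈ -1.0607e+5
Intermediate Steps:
E = 5448398850 (E = 3*((157 - 22087)*(-246726 + (235970 - 1*154874)))/2 = 3*(-21930*(-246726 + (235970 - 154874)))/2 = 3*(-21930*(-246726 + 81096))/2 = 3*(-21930*(-165630))/2 = (3/2)*3632265900 = 5448398850)
E/(-51367) = 5448398850/(-51367) = 5448398850*(-1/51367) = -5448398850/51367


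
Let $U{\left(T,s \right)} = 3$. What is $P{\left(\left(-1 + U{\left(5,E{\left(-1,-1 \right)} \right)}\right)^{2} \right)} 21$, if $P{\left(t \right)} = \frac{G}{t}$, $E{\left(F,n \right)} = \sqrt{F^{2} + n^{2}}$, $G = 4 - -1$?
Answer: $\frac{105}{4} \approx 26.25$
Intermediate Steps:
$G = 5$ ($G = 4 + 1 = 5$)
$P{\left(t \right)} = \frac{5}{t}$
$P{\left(\left(-1 + U{\left(5,E{\left(-1,-1 \right)} \right)}\right)^{2} \right)} 21 = \frac{5}{\left(-1 + 3\right)^{2}} \cdot 21 = \frac{5}{2^{2}} \cdot 21 = \frac{5}{4} \cdot 21 = \frac{105}{4}$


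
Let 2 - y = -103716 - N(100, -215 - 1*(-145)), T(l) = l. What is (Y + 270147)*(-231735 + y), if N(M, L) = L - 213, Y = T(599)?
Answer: -34736711800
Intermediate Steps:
Y = 599
N(M, L) = -213 + L
y = 103435 (y = 2 - (-103716 - (-213 + (-215 - 1*(-145)))) = 2 - (-103716 - (-213 + (-215 + 145))) = 2 - (-103716 - (-213 - 70)) = 2 - (-103716 - 1*(-283)) = 2 - (-103716 + 283) = 2 - 1*(-103433) = 2 + 103433 = 103435)
(Y + 270147)*(-231735 + y) = (599 + 270147)*(-231735 + 103435) = 270746*(-128300) = -34736711800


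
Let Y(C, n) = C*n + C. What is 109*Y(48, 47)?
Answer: 251136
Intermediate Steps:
Y(C, n) = C + C*n
109*Y(48, 47) = 109*(48*(1 + 47)) = 109*(48*48) = 109*2304 = 251136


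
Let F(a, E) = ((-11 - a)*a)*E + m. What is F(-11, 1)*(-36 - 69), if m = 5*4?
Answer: -2100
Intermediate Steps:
m = 20
F(a, E) = 20 + E*a*(-11 - a) (F(a, E) = ((-11 - a)*a)*E + 20 = (a*(-11 - a))*E + 20 = E*a*(-11 - a) + 20 = 20 + E*a*(-11 - a))
F(-11, 1)*(-36 - 69) = (20 - 1*1*(-11)² - 11*1*(-11))*(-36 - 69) = (20 - 1*1*121 + 121)*(-105) = (20 - 121 + 121)*(-105) = 20*(-105) = -2100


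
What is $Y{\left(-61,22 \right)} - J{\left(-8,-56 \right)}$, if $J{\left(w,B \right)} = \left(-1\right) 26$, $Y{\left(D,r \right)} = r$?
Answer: $48$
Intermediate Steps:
$J{\left(w,B \right)} = -26$
$Y{\left(-61,22 \right)} - J{\left(-8,-56 \right)} = 22 - -26 = 22 + 26 = 48$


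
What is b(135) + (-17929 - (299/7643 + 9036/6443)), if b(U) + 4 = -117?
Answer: -888922463055/49243849 ≈ -18051.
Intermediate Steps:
b(U) = -121 (b(U) = -4 - 117 = -121)
b(135) + (-17929 - (299/7643 + 9036/6443)) = -121 + (-17929 - (299/7643 + 9036/6443)) = -121 + (-17929 - 1*70988605/49243849) = -121 + (-17929 - 70988605/49243849) = -121 - 882963957326/49243849 = -888922463055/49243849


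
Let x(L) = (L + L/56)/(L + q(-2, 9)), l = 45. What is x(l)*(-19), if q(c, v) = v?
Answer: -1805/112 ≈ -16.116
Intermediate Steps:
x(L) = 57*L/(56*(9 + L)) (x(L) = (L + L/56)/(L + 9) = (L + L*(1/56))/(9 + L) = (L + L/56)/(9 + L) = (57*L/56)/(9 + L) = 57*L/(56*(9 + L)))
x(l)*(-19) = ((57/56)*45/(9 + 45))*(-19) = ((57/56)*45/54)*(-19) = ((57/56)*45*(1/54))*(-19) = (95/112)*(-19) = -1805/112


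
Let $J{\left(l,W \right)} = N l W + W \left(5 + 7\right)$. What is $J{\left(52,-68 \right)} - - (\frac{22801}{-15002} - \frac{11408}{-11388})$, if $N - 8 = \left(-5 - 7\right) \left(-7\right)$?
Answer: $- \frac{1071475026275}{3285438} \approx -3.2613 \cdot 10^{5}$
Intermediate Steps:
$N = 92$ ($N = 8 + \left(-5 - 7\right) \left(-7\right) = 8 - -84 = 8 + 84 = 92$)
$J{\left(l,W \right)} = 12 W + 92 W l$ ($J{\left(l,W \right)} = 92 l W + W \left(5 + 7\right) = 92 W l + W 12 = 92 W l + 12 W = 12 W + 92 W l$)
$J{\left(52,-68 \right)} - - (\frac{22801}{-15002} - \frac{11408}{-11388}) = 4 \left(-68\right) \left(3 + 23 \cdot 52\right) - - (\frac{22801}{-15002} - \frac{11408}{-11388}) = 4 \left(-68\right) \left(3 + 1196\right) - - (22801 \left(- \frac{1}{15002}\right) - - \frac{2852}{2847}) = 4 \left(-68\right) 1199 - - (- \frac{22801}{15002} + \frac{2852}{2847}) = -326128 - \left(-1\right) \left(- \frac{1702211}{3285438}\right) = -326128 - \frac{1702211}{3285438} = - \frac{1071475026275}{3285438}$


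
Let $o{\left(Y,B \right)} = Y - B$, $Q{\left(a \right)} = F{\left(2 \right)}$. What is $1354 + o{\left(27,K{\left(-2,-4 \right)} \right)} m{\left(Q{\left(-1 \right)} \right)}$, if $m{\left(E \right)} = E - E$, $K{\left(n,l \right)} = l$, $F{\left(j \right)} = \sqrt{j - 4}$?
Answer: $1354$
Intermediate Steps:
$F{\left(j \right)} = \sqrt{-4 + j}$
$Q{\left(a \right)} = i \sqrt{2}$ ($Q{\left(a \right)} = \sqrt{-4 + 2} = \sqrt{-2} = i \sqrt{2}$)
$m{\left(E \right)} = 0$
$1354 + o{\left(27,K{\left(-2,-4 \right)} \right)} m{\left(Q{\left(-1 \right)} \right)} = 1354 + \left(27 - -4\right) 0 = 1354 + \left(27 + 4\right) 0 = 1354 + 31 \cdot 0 = 1354 + 0 = 1354$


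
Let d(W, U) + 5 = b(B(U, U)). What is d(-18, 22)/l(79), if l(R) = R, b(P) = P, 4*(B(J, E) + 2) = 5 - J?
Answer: -45/316 ≈ -0.14241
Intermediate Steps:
B(J, E) = -¾ - J/4 (B(J, E) = -2 + (5 - J)/4 = -2 + (5/4 - J/4) = -¾ - J/4)
d(W, U) = -23/4 - U/4 (d(W, U) = -5 + (-¾ - U/4) = -23/4 - U/4)
d(-18, 22)/l(79) = (-23/4 - ¼*22)/79 = (-23/4 - 11/2)*(1/79) = -45/4*1/79 = -45/316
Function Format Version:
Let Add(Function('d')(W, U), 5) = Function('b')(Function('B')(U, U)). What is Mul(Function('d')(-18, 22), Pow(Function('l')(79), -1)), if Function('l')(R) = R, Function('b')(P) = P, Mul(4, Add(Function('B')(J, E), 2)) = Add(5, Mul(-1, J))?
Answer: Rational(-45, 316) ≈ -0.14241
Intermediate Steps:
Function('B')(J, E) = Add(Rational(-3, 4), Mul(Rational(-1, 4), J)) (Function('B')(J, E) = Add(-2, Mul(Rational(1, 4), Add(5, Mul(-1, J)))) = Add(-2, Add(Rational(5, 4), Mul(Rational(-1, 4), J))) = Add(Rational(-3, 4), Mul(Rational(-1, 4), J)))
Function('d')(W, U) = Add(Rational(-23, 4), Mul(Rational(-1, 4), U)) (Function('d')(W, U) = Add(-5, Add(Rational(-3, 4), Mul(Rational(-1, 4), U))) = Add(Rational(-23, 4), Mul(Rational(-1, 4), U)))
Mul(Function('d')(-18, 22), Pow(Function('l')(79), -1)) = Mul(Add(Rational(-23, 4), Mul(Rational(-1, 4), 22)), Pow(79, -1)) = Mul(Add(Rational(-23, 4), Rational(-11, 2)), Rational(1, 79)) = Mul(Rational(-45, 4), Rational(1, 79)) = Rational(-45, 316)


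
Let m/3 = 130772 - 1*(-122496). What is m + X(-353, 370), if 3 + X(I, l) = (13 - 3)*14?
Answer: 759941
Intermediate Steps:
X(I, l) = 137 (X(I, l) = -3 + (13 - 3)*14 = -3 + 10*14 = -3 + 140 = 137)
m = 759804 (m = 3*(130772 - 1*(-122496)) = 3*(130772 + 122496) = 3*253268 = 759804)
m + X(-353, 370) = 759804 + 137 = 759941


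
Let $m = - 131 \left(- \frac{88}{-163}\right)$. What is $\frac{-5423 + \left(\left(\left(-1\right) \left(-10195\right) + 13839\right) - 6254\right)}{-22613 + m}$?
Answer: $- \frac{2014191}{3697447} \approx -0.54475$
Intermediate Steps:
$m = - \frac{11528}{163}$ ($m = - 131 \left(\left(-88\right) \left(- \frac{1}{163}\right)\right) = \left(-131\right) \frac{88}{163} = - \frac{11528}{163} \approx -70.724$)
$\frac{-5423 + \left(\left(\left(-1\right) \left(-10195\right) + 13839\right) - 6254\right)}{-22613 + m} = \frac{-5423 + \left(\left(\left(-1\right) \left(-10195\right) + 13839\right) - 6254\right)}{-22613 - \frac{11528}{163}} = \frac{-5423 + \left(\left(10195 + 13839\right) - 6254\right)}{- \frac{3697447}{163}} = \left(-5423 + \left(24034 - 6254\right)\right) \left(- \frac{163}{3697447}\right) = \left(-5423 + 17780\right) \left(- \frac{163}{3697447}\right) = 12357 \left(- \frac{163}{3697447}\right) = - \frac{2014191}{3697447}$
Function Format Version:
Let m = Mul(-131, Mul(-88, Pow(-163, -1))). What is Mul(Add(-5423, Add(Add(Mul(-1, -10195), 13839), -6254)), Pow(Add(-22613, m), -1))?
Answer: Rational(-2014191, 3697447) ≈ -0.54475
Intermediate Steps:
m = Rational(-11528, 163) (m = Mul(-131, Mul(-88, Rational(-1, 163))) = Mul(-131, Rational(88, 163)) = Rational(-11528, 163) ≈ -70.724)
Mul(Add(-5423, Add(Add(Mul(-1, -10195), 13839), -6254)), Pow(Add(-22613, m), -1)) = Mul(Add(-5423, Add(Add(Mul(-1, -10195), 13839), -6254)), Pow(Add(-22613, Rational(-11528, 163)), -1)) = Mul(Add(-5423, Add(Add(10195, 13839), -6254)), Pow(Rational(-3697447, 163), -1)) = Mul(Add(-5423, Add(24034, -6254)), Rational(-163, 3697447)) = Mul(Add(-5423, 17780), Rational(-163, 3697447)) = Mul(12357, Rational(-163, 3697447)) = Rational(-2014191, 3697447)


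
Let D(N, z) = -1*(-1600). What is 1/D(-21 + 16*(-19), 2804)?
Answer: 1/1600 ≈ 0.00062500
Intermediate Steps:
D(N, z) = 1600
1/D(-21 + 16*(-19), 2804) = 1/1600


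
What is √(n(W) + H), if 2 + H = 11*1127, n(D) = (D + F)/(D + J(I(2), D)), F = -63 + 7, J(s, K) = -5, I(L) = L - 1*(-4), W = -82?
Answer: √10425529/29 ≈ 111.34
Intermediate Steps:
I(L) = 4 + L (I(L) = L + 4 = 4 + L)
F = -56
n(D) = (-56 + D)/(-5 + D) (n(D) = (D - 56)/(D - 5) = (-56 + D)/(-5 + D))
H = 12395 (H = -2 + 11*1127 = -2 + 12397 = 12395)
√(n(W) + H) = √((-56 - 82)/(-5 - 82) + 12395) = √(-138/(-87) + 12395) = √(-1/87*(-138) + 12395) = √(46/29 + 12395) = √(359501/29) = √10425529/29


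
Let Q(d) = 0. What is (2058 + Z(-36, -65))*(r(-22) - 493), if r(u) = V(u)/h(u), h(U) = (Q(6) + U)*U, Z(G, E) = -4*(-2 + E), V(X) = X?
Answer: -12615061/11 ≈ -1.1468e+6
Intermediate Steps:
Z(G, E) = 8 - 4*E
h(U) = U² (h(U) = (0 + U)*U = U*U = U²)
r(u) = 1/u (r(u) = u/(u²) = u/u² = 1/u)
(2058 + Z(-36, -65))*(r(-22) - 493) = (2058 + (8 - 4*(-65)))*(1/(-22) - 493) = (2058 + (8 + 260))*(-1/22 - 493) = (2058 + 268)*(-10847/22) = 2326*(-10847/22) = -12615061/11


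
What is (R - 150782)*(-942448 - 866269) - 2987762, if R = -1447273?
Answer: 2890426257673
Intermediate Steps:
(R - 150782)*(-942448 - 866269) - 2987762 = (-1447273 - 150782)*(-942448 - 866269) - 2987762 = -1598055*(-1808717) - 2987762 = 2890429245435 - 2987762 = 2890426257673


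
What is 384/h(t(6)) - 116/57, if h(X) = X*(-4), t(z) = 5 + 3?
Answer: -800/57 ≈ -14.035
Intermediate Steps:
t(z) = 8
h(X) = -4*X
384/h(t(6)) - 116/57 = 384/((-4*8)) - 116/57 = 384/(-32) - 116*1/57 = 384*(-1/32) - 116/57 = -12 - 116/57 = -800/57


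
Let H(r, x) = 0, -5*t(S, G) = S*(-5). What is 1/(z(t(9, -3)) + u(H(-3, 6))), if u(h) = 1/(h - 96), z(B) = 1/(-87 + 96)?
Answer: 288/29 ≈ 9.9310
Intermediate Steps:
t(S, G) = S (t(S, G) = -S*(-5)/5 = -(-1)*S = S)
z(B) = 1/9
u(h) = 1/(-96 + h)
1/(z(t(9, -3)) + u(H(-3, 6))) = 1/(1/9 + 1/(-96 + 0)) = 1/(1/9 + 1/(-96)) = 1/(1/9 - 1/96) = 1/(29/288) = 288/29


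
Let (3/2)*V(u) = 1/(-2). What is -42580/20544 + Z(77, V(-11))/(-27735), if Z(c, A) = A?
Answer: -295237363/142446960 ≈ -2.0726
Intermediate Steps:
V(u) = -1/3 (V(u) = (2/3)/(-2) = (2/3)*(-1/2) = -1/3)
-42580/20544 + Z(77, V(-11))/(-27735) = -42580/20544 - 1/3/(-27735) = -42580*1/20544 - 1/3*(-1/27735) = -10645/5136 + 1/83205 = -295237363/142446960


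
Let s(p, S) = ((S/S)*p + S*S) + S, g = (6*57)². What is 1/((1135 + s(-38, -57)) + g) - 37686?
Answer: -4569540557/121253 ≈ -37686.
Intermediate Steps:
g = 116964 (g = 342² = 116964)
s(p, S) = S + p + S² (s(p, S) = (1*p + S²) + S = (p + S²) + S = S + p + S²)
1/((1135 + s(-38, -57)) + g) - 37686 = 1/((1135 + (-57 - 38 + (-57)²)) + 116964) - 37686 = 1/((1135 + (-57 - 38 + 3249)) + 116964) - 37686 = 1/((1135 + 3154) + 116964) - 37686 = 1/(4289 + 116964) - 37686 = 1/121253 - 37686 = -4569540557/121253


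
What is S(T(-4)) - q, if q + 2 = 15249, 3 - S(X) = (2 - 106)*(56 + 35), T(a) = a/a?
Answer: -5780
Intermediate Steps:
T(a) = 1
S(X) = 9467 (S(X) = 3 - (2 - 106)*(56 + 35) = 3 - (-104)*91 = 3 - 1*(-9464) = 3 + 9464 = 9467)
q = 15247 (q = -2 + 15249 = 15247)
S(T(-4)) - q = 9467 - 1*15247 = 9467 - 15247 = -5780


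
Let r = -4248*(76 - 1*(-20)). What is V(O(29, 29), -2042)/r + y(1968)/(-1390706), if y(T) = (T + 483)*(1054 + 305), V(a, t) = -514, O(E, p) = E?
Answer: -7893351829/3297331584 ≈ -2.3939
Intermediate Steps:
r = -407808 (r = -4248*(76 + 20) = -4248*96 = -407808)
y(T) = 656397 + 1359*T (y(T) = (483 + T)*1359 = 656397 + 1359*T)
V(O(29, 29), -2042)/r + y(1968)/(-1390706) = -514/(-407808) + (656397 + 1359*1968)/(-1390706) = -514*(-1/407808) + (656397 + 2674512)*(-1/1390706) = 257/203904 + 3330909*(-1/1390706) = 257/203904 - 77463/32342 = -7893351829/3297331584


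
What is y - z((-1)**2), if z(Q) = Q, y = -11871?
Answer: -11872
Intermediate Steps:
y - z((-1)**2) = -11871 - 1*(-1)**2 = -11871 - 1*1 = -11871 - 1 = -11872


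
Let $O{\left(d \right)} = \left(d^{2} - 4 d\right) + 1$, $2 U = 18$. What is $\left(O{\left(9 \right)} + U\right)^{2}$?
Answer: $3025$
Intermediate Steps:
$U = 9$ ($U = \frac{1}{2} \cdot 18 = 9$)
$O{\left(d \right)} = 1 + d^{2} - 4 d$
$\left(O{\left(9 \right)} + U\right)^{2} = \left(\left(1 + 9^{2} - 36\right) + 9\right)^{2} = \left(\left(1 + 81 - 36\right) + 9\right)^{2} = \left(46 + 9\right)^{2} = 55^{2} = 3025$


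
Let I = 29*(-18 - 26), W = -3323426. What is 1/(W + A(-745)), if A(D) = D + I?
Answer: -1/3325447 ≈ -3.0071e-7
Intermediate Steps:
I = -1276 (I = 29*(-44) = -1276)
A(D) = -1276 + D (A(D) = D - 1276 = -1276 + D)
1/(W + A(-745)) = 1/(-3323426 + (-1276 - 745)) = 1/(-3323426 - 2021) = 1/(-3325447) = -1/3325447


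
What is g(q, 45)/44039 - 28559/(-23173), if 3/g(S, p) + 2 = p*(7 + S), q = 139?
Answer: 8260638042487/6702747426296 ≈ 1.2324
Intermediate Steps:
g(S, p) = 3/(-2 + p*(7 + S))
g(q, 45)/44039 - 28559/(-23173) = (3/(-2 + 7*45 + 139*45))/44039 - 28559/(-23173) = (3/(-2 + 315 + 6255))*(1/44039) - 28559*(-1/23173) = (3/6568)*(1/44039) + 28559/23173 = 3/289248152 + 28559/23173 = 8260638042487/6702747426296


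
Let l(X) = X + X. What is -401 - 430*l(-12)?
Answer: 9919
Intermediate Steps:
l(X) = 2*X
-401 - 430*l(-12) = -401 - 860*(-12) = -401 - 430*(-24) = -401 + 10320 = 9919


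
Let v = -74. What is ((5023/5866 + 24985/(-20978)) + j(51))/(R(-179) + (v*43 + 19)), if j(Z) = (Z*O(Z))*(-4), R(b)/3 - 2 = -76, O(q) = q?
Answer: 320081419127/104136942245 ≈ 3.0737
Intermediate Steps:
R(b) = -222 (R(b) = 6 + 3*(-76) = 6 - 228 = -222)
j(Z) = -4*Z² (j(Z) = (Z*Z)*(-4) = Z²*(-4) = -4*Z²)
((5023/5866 + 24985/(-20978)) + j(51))/(R(-179) + (v*43 + 19)) = ((5023/5866 + 24985/(-20978)) - 4*51²)/(-222 + (-74*43 + 19)) = ((5023*(1/5866) + 24985*(-1/20978)) - 4*2601)/(-222 + (-3182 + 19)) = ((5023/5866 - 24985/20978) - 10404)/(-222 - 3163) = (-10297379/30764237 - 10404)/(-3385) = -320081419127/30764237*(-1/3385) = 320081419127/104136942245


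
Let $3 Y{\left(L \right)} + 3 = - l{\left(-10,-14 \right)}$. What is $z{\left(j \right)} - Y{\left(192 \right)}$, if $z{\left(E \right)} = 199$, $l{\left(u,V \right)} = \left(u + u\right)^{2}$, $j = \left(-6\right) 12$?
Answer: $\frac{1000}{3} \approx 333.33$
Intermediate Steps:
$j = -72$
$l{\left(u,V \right)} = 4 u^{2}$ ($l{\left(u,V \right)} = \left(2 u\right)^{2} = 4 u^{2}$)
$Y{\left(L \right)} = - \frac{403}{3}$ ($Y{\left(L \right)} = -1 + \frac{\left(-1\right) 4 \left(-10\right)^{2}}{3} = -1 + \frac{\left(-1\right) 4 \cdot 100}{3} = -1 + \frac{\left(-1\right) 400}{3} = -1 + \frac{1}{3} \left(-400\right) = -1 - \frac{400}{3} = - \frac{403}{3}$)
$z{\left(j \right)} - Y{\left(192 \right)} = 199 - - \frac{403}{3} = 199 + \frac{403}{3} = \frac{1000}{3}$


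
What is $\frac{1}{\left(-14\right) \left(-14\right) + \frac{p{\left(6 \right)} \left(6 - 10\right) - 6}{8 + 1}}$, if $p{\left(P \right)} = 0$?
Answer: $\frac{3}{586} \approx 0.0051195$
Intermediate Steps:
$\frac{1}{\left(-14\right) \left(-14\right) + \frac{p{\left(6 \right)} \left(6 - 10\right) - 6}{8 + 1}} = \frac{1}{\left(-14\right) \left(-14\right) + \frac{0 \left(6 - 10\right) - 6}{8 + 1}} = \frac{1}{196 + \frac{0 \left(6 - 10\right) - 6}{9}} = \frac{1}{196 + \left(0 \left(-4\right) - 6\right) \frac{1}{9}} = \frac{1}{196 + \left(0 - 6\right) \frac{1}{9}} = \frac{1}{196 - \frac{2}{3}} = \frac{1}{\frac{586}{3}} = \frac{3}{586}$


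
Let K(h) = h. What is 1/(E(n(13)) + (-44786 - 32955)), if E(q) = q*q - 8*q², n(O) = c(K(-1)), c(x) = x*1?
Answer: -1/77748 ≈ -1.2862e-5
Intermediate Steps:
c(x) = x
n(O) = -1
E(q) = -7*q² (E(q) = q² - 8*q² = -7*q²)
1/(E(n(13)) + (-44786 - 32955)) = 1/(-7*(-1)² + (-44786 - 32955)) = 1/(-7*1 - 77741) = 1/(-7 - 77741) = 1/(-77748) = -1/77748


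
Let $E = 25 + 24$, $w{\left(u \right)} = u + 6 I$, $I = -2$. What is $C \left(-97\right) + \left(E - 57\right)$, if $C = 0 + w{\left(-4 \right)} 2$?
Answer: $3096$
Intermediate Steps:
$w{\left(u \right)} = -12 + u$ ($w{\left(u \right)} = u + 6 \left(-2\right) = u - 12 = -12 + u$)
$E = 49$
$C = -32$ ($C = 0 + \left(-12 - 4\right) 2 = 0 - 32 = -32$)
$C \left(-97\right) + \left(E - 57\right) = \left(-32\right) \left(-97\right) + \left(49 - 57\right) = 3104 + \left(49 - 57\right) = 3104 - 8 = 3096$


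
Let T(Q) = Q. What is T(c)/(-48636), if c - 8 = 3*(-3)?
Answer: 1/48636 ≈ 2.0561e-5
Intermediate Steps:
c = -1 (c = 8 + 3*(-3) = 8 - 9 = -1)
T(c)/(-48636) = -1/(-48636) = -1*(-1/48636) = 1/48636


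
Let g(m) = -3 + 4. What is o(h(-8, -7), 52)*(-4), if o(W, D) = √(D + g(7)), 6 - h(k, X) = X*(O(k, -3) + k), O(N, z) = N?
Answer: -4*√53 ≈ -29.120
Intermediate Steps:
g(m) = 1
h(k, X) = 6 - 2*X*k (h(k, X) = 6 - X*(k + k) = 6 - X*2*k = 6 - 2*X*k)
o(W, D) = √(1 + D) (o(W, D) = √(D + 1) = √(1 + D))
o(h(-8, -7), 52)*(-4) = √(1 + 52)*(-4) = √53*(-4) = -4*√53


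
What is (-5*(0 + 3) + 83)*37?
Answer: 2516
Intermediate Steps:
(-5*(0 + 3) + 83)*37 = (-5*3 + 83)*37 = (-15 + 83)*37 = 68*37 = 2516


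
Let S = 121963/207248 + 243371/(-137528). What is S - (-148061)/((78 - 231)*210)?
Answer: -331359070438769/57236387911920 ≈ -5.7893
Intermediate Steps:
S = -4208103193/3562800368 (S = 121963*(1/207248) + 243371*(-1/137528) = 121963/207248 - 243371/137528 = -4208103193/3562800368 ≈ -1.1811)
S - (-148061)/((78 - 231)*210) = -4208103193/3562800368 - (-148061)/((78 - 231)*210) = -4208103193/3562800368 - (-148061)/((-153*210)) = -4208103193/3562800368 - (-148061)/(-32130) = -4208103193/3562800368 - (-148061)*(-1)/32130 = -4208103193/3562800368 - 1*148061/32130 = -4208103193/3562800368 - 148061/32130 = -331359070438769/57236387911920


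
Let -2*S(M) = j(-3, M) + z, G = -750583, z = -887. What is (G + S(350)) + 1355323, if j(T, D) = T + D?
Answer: 605010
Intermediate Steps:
j(T, D) = D + T
S(M) = 445 - M/2 (S(M) = -((M - 3) - 887)/2 = -((-3 + M) - 887)/2 = -(-890 + M)/2 = 445 - M/2)
(G + S(350)) + 1355323 = (-750583 + (445 - ½*350)) + 1355323 = (-750583 + (445 - 175)) + 1355323 = (-750583 + 270) + 1355323 = -750313 + 1355323 = 605010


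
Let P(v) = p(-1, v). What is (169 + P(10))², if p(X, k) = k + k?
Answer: 35721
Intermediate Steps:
p(X, k) = 2*k
P(v) = 2*v
(169 + P(10))² = (169 + 2*10)² = (169 + 20)² = 189² = 35721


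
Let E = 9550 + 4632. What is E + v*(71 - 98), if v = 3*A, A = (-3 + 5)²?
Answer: 13858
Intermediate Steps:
E = 14182
A = 4 (A = 2² = 4)
v = 12 (v = 3*4 = 12)
E + v*(71 - 98) = 14182 + 12*(71 - 98) = 14182 + 12*(-27) = 14182 - 324 = 13858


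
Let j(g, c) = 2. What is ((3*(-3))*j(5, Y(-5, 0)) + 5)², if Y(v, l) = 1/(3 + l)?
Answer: 169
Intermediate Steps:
((3*(-3))*j(5, Y(-5, 0)) + 5)² = ((3*(-3))*2 + 5)² = (-9*2 + 5)² = (-18 + 5)² = (-13)² = 169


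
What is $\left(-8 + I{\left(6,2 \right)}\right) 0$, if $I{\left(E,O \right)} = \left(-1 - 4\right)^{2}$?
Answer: $0$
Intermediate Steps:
$I{\left(E,O \right)} = 25$ ($I{\left(E,O \right)} = \left(-5\right)^{2} = 25$)
$\left(-8 + I{\left(6,2 \right)}\right) 0 = \left(-8 + 25\right) 0 = 17 \cdot 0 = 0$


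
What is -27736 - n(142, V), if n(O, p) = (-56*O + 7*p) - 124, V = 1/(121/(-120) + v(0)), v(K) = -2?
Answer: -7096420/361 ≈ -19658.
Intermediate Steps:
V = -120/361 (V = 1/(121/(-120) - 2) = 1/(121*(-1/120) - 2) = 1/(-121/120 - 2) = 1/(-361/120) = -120/361 ≈ -0.33241)
n(O, p) = -124 - 56*O + 7*p
-27736 - n(142, V) = -27736 - (-124 - 56*142 + 7*(-120/361)) = -27736 - (-124 - 7952 - 840/361) = -27736 - 1*(-2916276/361) = -27736 + 2916276/361 = -7096420/361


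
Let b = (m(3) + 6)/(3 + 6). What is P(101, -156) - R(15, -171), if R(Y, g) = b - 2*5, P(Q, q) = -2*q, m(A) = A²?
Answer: 961/3 ≈ 320.33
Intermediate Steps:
b = 5/3 (b = (3² + 6)/(3 + 6) = (9 + 6)/9 = 15*(⅑) = 5/3 ≈ 1.6667)
R(Y, g) = -25/3 (R(Y, g) = 5/3 - 2*5 = 5/3 - 10 = -25/3)
P(101, -156) - R(15, -171) = -2*(-156) - 1*(-25/3) = 312 + 25/3 = 961/3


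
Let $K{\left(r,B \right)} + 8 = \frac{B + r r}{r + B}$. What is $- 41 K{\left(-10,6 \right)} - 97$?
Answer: $\frac{2635}{2} \approx 1317.5$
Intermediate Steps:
$K{\left(r,B \right)} = -8 + \frac{B + r^{2}}{B + r}$ ($K{\left(r,B \right)} = -8 + \frac{B + r r}{r + B} = -8 + \frac{B + r^{2}}{B + r}$)
$- 41 K{\left(-10,6 \right)} - 97 = - 41 \frac{\left(-10\right)^{2} - -80 - 42}{6 - 10} - 97 = - 41 \frac{100 + 80 - 42}{-4} - 97 = - 41 \left(\left(- \frac{1}{4}\right) 138\right) - 97 = \left(-41\right) \left(- \frac{69}{2}\right) - 97 = \frac{2829}{2} - 97 = \frac{2635}{2}$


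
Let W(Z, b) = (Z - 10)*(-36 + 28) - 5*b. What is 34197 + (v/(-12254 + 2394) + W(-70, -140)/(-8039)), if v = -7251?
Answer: 2710654552769/79264540 ≈ 34198.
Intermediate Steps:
W(Z, b) = 80 - 8*Z - 5*b (W(Z, b) = (-10 + Z)*(-8) - 5*b = (80 - 8*Z) - 5*b = 80 - 8*Z - 5*b)
34197 + (v/(-12254 + 2394) + W(-70, -140)/(-8039)) = 34197 + (-7251/(-12254 + 2394) + (80 - 8*(-70) - 5*(-140))/(-8039)) = 34197 + (-7251/(-9860) + (80 + 560 + 700)*(-1/8039)) = 34197 + (-7251*(-1/9860) + 1340*(-1/8039)) = 34197 + (7251/9860 - 1340/8039) = 34197 + 45078389/79264540 = 2710654552769/79264540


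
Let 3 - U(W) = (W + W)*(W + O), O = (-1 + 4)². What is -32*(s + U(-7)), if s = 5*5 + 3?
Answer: -1888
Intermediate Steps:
O = 9 (O = 3² = 9)
s = 28 (s = 25 + 3 = 28)
U(W) = 3 - 2*W*(9 + W) (U(W) = 3 - (W + W)*(W + 9) = 3 - 2*W*(9 + W))
-32*(s + U(-7)) = -32*(28 + (3 - 18*(-7) - 2*(-7)²)) = -32*(28 + (3 + 126 - 2*49)) = -32*(28 + (3 + 126 - 98)) = -32*(28 + 31) = -32*59 = -1888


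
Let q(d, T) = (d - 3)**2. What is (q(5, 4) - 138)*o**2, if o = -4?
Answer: -2144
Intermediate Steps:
q(d, T) = (-3 + d)**2
(q(5, 4) - 138)*o**2 = ((-3 + 5)**2 - 138)*(-4)**2 = (2**2 - 138)*16 = (4 - 138)*16 = -134*16 = -2144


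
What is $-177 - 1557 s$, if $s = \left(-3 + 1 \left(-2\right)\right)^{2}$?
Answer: $-39102$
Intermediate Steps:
$s = 25$ ($s = \left(-3 - 2\right)^{2} = \left(-5\right)^{2} = 25$)
$-177 - 1557 s = -177 - 38925 = -39102$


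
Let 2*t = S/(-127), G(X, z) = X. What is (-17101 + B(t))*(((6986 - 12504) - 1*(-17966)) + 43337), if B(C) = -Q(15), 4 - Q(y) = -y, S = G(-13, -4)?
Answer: -955039200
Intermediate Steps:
S = -13
Q(y) = 4 + y (Q(y) = 4 - (-1)*y = 4 + y)
t = 13/254 (t = (-13/(-127))/2 = (-13*(-1/127))/2 = (½)*(13/127) = 13/254 ≈ 0.051181)
B(C) = -19 (B(C) = -(4 + 15) = -1*19 = -19)
(-17101 + B(t))*(((6986 - 12504) - 1*(-17966)) + 43337) = (-17101 - 19)*(((6986 - 12504) - 1*(-17966)) + 43337) = -17120*((-5518 + 17966) + 43337) = -17120*(12448 + 43337) = -17120*55785 = -955039200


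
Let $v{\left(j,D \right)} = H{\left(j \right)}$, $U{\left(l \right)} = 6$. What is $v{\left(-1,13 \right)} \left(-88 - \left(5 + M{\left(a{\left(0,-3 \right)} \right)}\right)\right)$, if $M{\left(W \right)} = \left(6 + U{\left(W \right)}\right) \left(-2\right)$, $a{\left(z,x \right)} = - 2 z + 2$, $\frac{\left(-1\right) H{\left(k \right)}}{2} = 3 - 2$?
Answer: $138$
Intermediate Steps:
$H{\left(k \right)} = -2$ ($H{\left(k \right)} = - 2 \left(3 - 2\right) = \left(-2\right) 1 = -2$)
$v{\left(j,D \right)} = -2$
$a{\left(z,x \right)} = 2 - 2 z$
$M{\left(W \right)} = -24$ ($M{\left(W \right)} = \left(6 + 6\right) \left(-2\right) = 12 \left(-2\right) = -24$)
$v{\left(-1,13 \right)} \left(-88 - \left(5 + M{\left(a{\left(0,-3 \right)} \right)}\right)\right) = - 2 \left(-88 - -19\right) = - 2 \left(-88 + \left(24 - 5\right)\right) = - 2 \left(-88 + 19\right) = \left(-2\right) \left(-69\right) = 138$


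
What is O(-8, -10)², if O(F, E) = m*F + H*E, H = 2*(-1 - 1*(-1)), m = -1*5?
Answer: 1600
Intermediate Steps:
m = -5
H = 0 (H = 2*(-1 + 1) = 2*0 = 0)
O(F, E) = -5*F (O(F, E) = -5*F + 0*E = -5*F + 0 = -5*F)
O(-8, -10)² = (-5*(-8))² = 40² = 1600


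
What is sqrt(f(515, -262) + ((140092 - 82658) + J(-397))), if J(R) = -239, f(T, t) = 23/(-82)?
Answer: sqrt(384577294)/82 ≈ 239.15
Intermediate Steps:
f(T, t) = -23/82 (f(T, t) = 23*(-1/82) = -23/82)
sqrt(f(515, -262) + ((140092 - 82658) + J(-397))) = sqrt(-23/82 + ((140092 - 82658) - 239)) = sqrt(-23/82 + (57434 - 239)) = sqrt(-23/82 + 57195) = sqrt(4689967/82) = sqrt(384577294)/82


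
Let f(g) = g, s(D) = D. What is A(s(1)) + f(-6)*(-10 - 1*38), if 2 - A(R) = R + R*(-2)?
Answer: 291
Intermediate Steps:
A(R) = 2 + R (A(R) = 2 - (R + R*(-2)) = 2 - (R - 2*R) = 2 - (-1)*R = 2 + R)
A(s(1)) + f(-6)*(-10 - 1*38) = (2 + 1) - 6*(-10 - 1*38) = 3 - 6*(-10 - 38) = 3 - 6*(-48) = 3 + 288 = 291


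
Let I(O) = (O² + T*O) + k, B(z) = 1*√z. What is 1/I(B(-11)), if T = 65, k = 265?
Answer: 254/110991 - 65*I*√11/110991 ≈ 0.0022885 - 0.0019423*I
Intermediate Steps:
B(z) = √z
I(O) = 265 + O² + 65*O (I(O) = (O² + 65*O) + 265 = 265 + O² + 65*O)
1/I(B(-11)) = 1/(265 + (√(-11))² + 65*√(-11)) = 1/(265 + (I*√11)² + 65*(I*√11)) = 1/(265 - 11 + 65*I*√11) = 1/(254 + 65*I*√11)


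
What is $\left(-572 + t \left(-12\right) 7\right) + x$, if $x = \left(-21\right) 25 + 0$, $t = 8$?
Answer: $-1769$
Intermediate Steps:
$x = -525$ ($x = -525 + 0 = -525$)
$\left(-572 + t \left(-12\right) 7\right) + x = \left(-572 + 8 \left(-12\right) 7\right) - 525 = \left(-572 - 672\right) - 525 = -1244 - 525 = -1769$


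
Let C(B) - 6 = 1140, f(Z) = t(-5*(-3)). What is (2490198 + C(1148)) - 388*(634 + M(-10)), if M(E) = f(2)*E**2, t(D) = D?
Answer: 1663352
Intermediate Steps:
f(Z) = 15 (f(Z) = -5*(-3) = 15)
M(E) = 15*E**2
C(B) = 1146 (C(B) = 6 + 1140 = 1146)
(2490198 + C(1148)) - 388*(634 + M(-10)) = (2490198 + 1146) - 388*(634 + 15*(-10)**2) = 2491344 - 388*(634 + 15*100) = 2491344 - 388*(634 + 1500) = 2491344 - 388*2134 = 2491344 - 827992 = 1663352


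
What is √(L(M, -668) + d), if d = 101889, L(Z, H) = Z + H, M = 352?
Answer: √101573 ≈ 318.71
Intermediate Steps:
L(Z, H) = H + Z
√(L(M, -668) + d) = √((-668 + 352) + 101889) = √(-316 + 101889) = √101573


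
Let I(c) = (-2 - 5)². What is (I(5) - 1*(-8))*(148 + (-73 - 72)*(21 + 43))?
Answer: -520524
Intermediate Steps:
I(c) = 49 (I(c) = (-7)² = 49)
(I(5) - 1*(-8))*(148 + (-73 - 72)*(21 + 43)) = (49 - 1*(-8))*(148 + (-73 - 72)*(21 + 43)) = (49 + 8)*(148 - 145*64) = 57*(148 - 9280) = 57*(-9132) = -520524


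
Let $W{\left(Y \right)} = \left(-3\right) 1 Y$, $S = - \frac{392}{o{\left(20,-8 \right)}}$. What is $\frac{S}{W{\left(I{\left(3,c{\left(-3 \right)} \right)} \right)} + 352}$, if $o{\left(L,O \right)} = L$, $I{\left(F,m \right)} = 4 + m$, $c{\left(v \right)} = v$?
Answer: $- \frac{98}{1745} \approx -0.05616$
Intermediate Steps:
$S = - \frac{98}{5}$ ($S = - \frac{392}{20} = \left(-392\right) \frac{1}{20} = - \frac{98}{5} \approx -19.6$)
$W{\left(Y \right)} = - 3 Y$
$\frac{S}{W{\left(I{\left(3,c{\left(-3 \right)} \right)} \right)} + 352} = - \frac{98}{5 \left(- 3 \left(4 - 3\right) + 352\right)} = - \frac{98}{5 \left(\left(-3\right) 1 + 352\right)} = - \frac{98}{5 \left(-3 + 352\right)} = - \frac{98}{5 \cdot 349} = \left(- \frac{98}{5}\right) \frac{1}{349} = - \frac{98}{1745}$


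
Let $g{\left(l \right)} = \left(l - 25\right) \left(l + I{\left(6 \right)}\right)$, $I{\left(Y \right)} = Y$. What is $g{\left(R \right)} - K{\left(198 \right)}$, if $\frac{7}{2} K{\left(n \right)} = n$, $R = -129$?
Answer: $\frac{132198}{7} \approx 18885.0$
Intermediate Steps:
$K{\left(n \right)} = \frac{2 n}{7}$
$g{\left(l \right)} = \left(-25 + l\right) \left(6 + l\right)$ ($g{\left(l \right)} = \left(l - 25\right) \left(l + 6\right) = \left(-25 + l\right) \left(6 + l\right)$)
$g{\left(R \right)} - K{\left(198 \right)} = \left(-150 + \left(-129\right)^{2} - -2451\right) - \frac{2}{7} \cdot 198 = \left(-150 + 16641 + 2451\right) - \frac{396}{7} = 18942 - \frac{396}{7} = \frac{132198}{7}$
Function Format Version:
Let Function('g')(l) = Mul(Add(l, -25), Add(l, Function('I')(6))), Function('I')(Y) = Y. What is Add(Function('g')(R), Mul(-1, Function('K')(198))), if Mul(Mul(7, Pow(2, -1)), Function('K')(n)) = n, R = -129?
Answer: Rational(132198, 7) ≈ 18885.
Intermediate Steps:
Function('K')(n) = Mul(Rational(2, 7), n)
Function('g')(l) = Mul(Add(-25, l), Add(6, l)) (Function('g')(l) = Mul(Add(l, -25), Add(l, 6)) = Mul(Add(-25, l), Add(6, l)))
Add(Function('g')(R), Mul(-1, Function('K')(198))) = Add(Add(-150, Pow(-129, 2), Mul(-19, -129)), Mul(-1, Mul(Rational(2, 7), 198))) = Add(Add(-150, 16641, 2451), Mul(-1, Rational(396, 7))) = Add(18942, Rational(-396, 7)) = Rational(132198, 7)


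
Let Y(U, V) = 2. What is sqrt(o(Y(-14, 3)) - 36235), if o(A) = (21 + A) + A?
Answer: I*sqrt(36210) ≈ 190.29*I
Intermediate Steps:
o(A) = 21 + 2*A
sqrt(o(Y(-14, 3)) - 36235) = sqrt((21 + 2*2) - 36235) = sqrt((21 + 4) - 36235) = sqrt(25 - 36235) = sqrt(-36210) = I*sqrt(36210)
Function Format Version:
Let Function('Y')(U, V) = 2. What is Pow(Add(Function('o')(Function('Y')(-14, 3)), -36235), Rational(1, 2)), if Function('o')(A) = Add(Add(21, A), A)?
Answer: Mul(I, Pow(36210, Rational(1, 2))) ≈ Mul(190.29, I)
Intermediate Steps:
Function('o')(A) = Add(21, Mul(2, A))
Pow(Add(Function('o')(Function('Y')(-14, 3)), -36235), Rational(1, 2)) = Pow(Add(Add(21, Mul(2, 2)), -36235), Rational(1, 2)) = Pow(Add(Add(21, 4), -36235), Rational(1, 2)) = Pow(Add(25, -36235), Rational(1, 2)) = Pow(-36210, Rational(1, 2)) = Mul(I, Pow(36210, Rational(1, 2)))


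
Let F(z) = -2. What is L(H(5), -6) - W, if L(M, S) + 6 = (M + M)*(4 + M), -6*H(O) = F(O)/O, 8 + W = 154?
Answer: -34078/225 ≈ -151.46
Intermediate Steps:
W = 146 (W = -8 + 154 = 146)
H(O) = 1/(3*O) (H(O) = -(-1)/(3*O) = 1/(3*O))
L(M, S) = -6 + 2*M*(4 + M) (L(M, S) = -6 + (M + M)*(4 + M) = -6 + (2*M)*(4 + M) = -6 + 2*M*(4 + M))
L(H(5), -6) - W = (-6 + 2*((1/3)/5)**2 + 8*((1/3)/5)) - 1*146 = (-6 + 2*((1/3)*(1/5))**2 + 8*((1/3)*(1/5))) - 146 = (-6 + 2*(1/15)**2 + 8*(1/15)) - 146 = (-6 + 2*(1/225) + 8/15) - 146 = (-6 + 2/225 + 8/15) - 146 = -1228/225 - 146 = -34078/225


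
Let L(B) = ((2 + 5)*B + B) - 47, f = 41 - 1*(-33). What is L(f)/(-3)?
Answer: -545/3 ≈ -181.67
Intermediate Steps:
f = 74 (f = 41 + 33 = 74)
L(B) = -47 + 8*B (L(B) = (7*B + B) - 47 = 8*B - 47 = -47 + 8*B)
L(f)/(-3) = (-47 + 8*74)/(-3) = (-47 + 592)*(-1/3) = 545*(-1/3) = -545/3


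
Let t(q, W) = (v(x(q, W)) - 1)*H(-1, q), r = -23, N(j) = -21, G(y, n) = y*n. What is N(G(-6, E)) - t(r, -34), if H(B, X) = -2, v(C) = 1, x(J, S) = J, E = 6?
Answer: -21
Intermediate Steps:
G(y, n) = n*y
t(q, W) = 0 (t(q, W) = (1 - 1)*(-2) = 0*(-2) = 0)
N(G(-6, E)) - t(r, -34) = -21 - 1*0 = -21 + 0 = -21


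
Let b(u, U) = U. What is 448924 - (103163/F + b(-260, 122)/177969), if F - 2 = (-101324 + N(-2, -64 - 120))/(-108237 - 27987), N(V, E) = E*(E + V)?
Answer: 559704292568866/1373386773 ≈ 4.0754e+5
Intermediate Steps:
F = 7717/3096 (F = 2 + (-101324 + (-64 - 120)*((-64 - 120) - 2))/(-108237 - 27987) = 2 + (-101324 - 184*(-184 - 2))/(-136224) = 2 + (-101324 - 184*(-186))*(-1/136224) = 2 + (-101324 + 34224)*(-1/136224) = 2 - 67100*(-1/136224) = 2 + 1525/3096 = 7717/3096 ≈ 2.4926)
448924 - (103163/F + b(-260, 122)/177969) = 448924 - (103163/(7717/3096) + 122/177969) = 448924 - (103163*(3096/7717) + 122*(1/177969)) = 448924 - (319392648/7717 + 122/177969) = 448924 - 1*56841991113386/1373386773 = 448924 - 56841991113386/1373386773 = 559704292568866/1373386773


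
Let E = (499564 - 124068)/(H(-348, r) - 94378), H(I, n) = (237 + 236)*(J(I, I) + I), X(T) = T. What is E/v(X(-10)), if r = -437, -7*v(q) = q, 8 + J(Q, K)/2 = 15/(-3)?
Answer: -328559/339100 ≈ -0.96891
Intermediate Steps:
J(Q, K) = -26 (J(Q, K) = -16 + 2*(15/(-3)) = -16 + 2*(15*(-⅓)) = -16 + 2*(-5) = -16 - 10 = -26)
v(q) = -q/7
H(I, n) = -12298 + 473*I (H(I, n) = (237 + 236)*(-26 + I) = 473*(-26 + I) = -12298 + 473*I)
E = -46937/33910 (E = (499564 - 124068)/((-12298 + 473*(-348)) - 94378) = 375496/((-12298 - 164604) - 94378) = 375496/(-176902 - 94378) = 375496/(-271280) = 375496*(-1/271280) = -46937/33910 ≈ -1.3842)
E/v(X(-10)) = -46937/(33910*((-⅐*(-10)))) = -46937/(33910*10/7) = -46937/33910*7/10 = -328559/339100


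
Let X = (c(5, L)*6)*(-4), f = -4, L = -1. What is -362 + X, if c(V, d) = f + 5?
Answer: -386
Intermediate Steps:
c(V, d) = 1 (c(V, d) = -4 + 5 = 1)
X = -24 (X = (1*6)*(-4) = 6*(-4) = -24)
-362 + X = -362 - 24 = -386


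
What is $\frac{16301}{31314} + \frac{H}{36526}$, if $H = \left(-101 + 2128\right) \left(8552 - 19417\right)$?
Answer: $- \frac{172260982036}{285943791} \approx -602.43$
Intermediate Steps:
$H = -22023355$ ($H = 2027 \left(-10865\right) = -22023355$)
$\frac{16301}{31314} + \frac{H}{36526} = \frac{16301}{31314} - \frac{22023355}{36526} = - \frac{172260982036}{285943791}$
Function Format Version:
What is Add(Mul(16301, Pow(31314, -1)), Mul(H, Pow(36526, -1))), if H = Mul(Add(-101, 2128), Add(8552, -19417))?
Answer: Rational(-172260982036, 285943791) ≈ -602.43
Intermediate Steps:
H = -22023355 (H = Mul(2027, -10865) = -22023355)
Add(Mul(16301, Pow(31314, -1)), Mul(H, Pow(36526, -1))) = Add(Mul(16301, Pow(31314, -1)), Mul(-22023355, Pow(36526, -1))) = Add(Mul(16301, Rational(1, 31314)), Mul(-22023355, Rational(1, 36526))) = Add(Rational(16301, 31314), Rational(-22023355, 36526)) = Rational(-172260982036, 285943791)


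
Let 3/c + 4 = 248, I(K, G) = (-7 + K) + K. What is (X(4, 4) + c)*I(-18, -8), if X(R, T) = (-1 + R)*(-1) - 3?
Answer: 62823/244 ≈ 257.47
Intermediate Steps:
I(K, G) = -7 + 2*K
X(R, T) = -2 - R (X(R, T) = (1 - R) - 3 = -2 - R)
c = 3/244 (c = 3/(-4 + 248) = 3/244 ≈ 0.012295)
(X(4, 4) + c)*I(-18, -8) = ((-2 - 1*4) + 3/244)*(-7 + 2*(-18)) = ((-2 - 4) + 3/244)*(-7 - 36) = (-6 + 3/244)*(-43) = -1461/244*(-43) = 62823/244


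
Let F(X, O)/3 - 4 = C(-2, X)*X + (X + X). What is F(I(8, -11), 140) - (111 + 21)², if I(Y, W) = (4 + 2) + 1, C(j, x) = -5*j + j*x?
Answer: -17454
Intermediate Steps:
I(Y, W) = 7 (I(Y, W) = 6 + 1 = 7)
F(X, O) = 12 + 6*X + 3*X*(10 - 2*X) (F(X, O) = 12 + 3*((-2*(-5 + X))*X + (X + X)) = 12 + 3*((10 - 2*X)*X + 2*X) = 12 + 3*(X*(10 - 2*X) + 2*X) = 12 + 3*(2*X + X*(10 - 2*X)) = 12 + (6*X + 3*X*(10 - 2*X)) = 12 + 6*X + 3*X*(10 - 2*X))
F(I(8, -11), 140) - (111 + 21)² = (12 + 6*7 + 6*7*(5 - 1*7)) - (111 + 21)² = (12 + 42 + 6*7*(5 - 7)) - 1*132² = (12 + 42 + 6*7*(-2)) - 1*17424 = (12 + 42 - 84) - 17424 = -30 - 17424 = -17454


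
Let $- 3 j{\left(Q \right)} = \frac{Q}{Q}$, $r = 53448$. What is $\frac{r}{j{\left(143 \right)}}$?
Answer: $-160344$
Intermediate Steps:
$j{\left(Q \right)} = - \frac{1}{3}$ ($j{\left(Q \right)} = - \frac{Q \frac{1}{Q}}{3} = \left(- \frac{1}{3}\right) 1 = - \frac{1}{3}$)
$\frac{r}{j{\left(143 \right)}} = \frac{53448}{- \frac{1}{3}} = 53448 \left(-3\right) = -160344$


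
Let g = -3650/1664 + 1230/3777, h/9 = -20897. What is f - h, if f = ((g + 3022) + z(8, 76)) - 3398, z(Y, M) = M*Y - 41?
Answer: 197202324277/1047488 ≈ 1.8826e+5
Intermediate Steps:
h = -188073 (h = 9*(-20897) = -188073)
g = -1956555/1047488 (g = -3650*1/1664 + 1230*(1/3777) = -1825/832 + 410/1259 = -1956555/1047488 ≈ -1.8679)
z(Y, M) = -41 + M*Y
f = 198113653/1047488 (f = ((-1956555/1047488 + 3022) + (-41 + 76*8)) - 3398 = (3163552181/1047488 + (-41 + 608)) - 3398 = (3163552181/1047488 + 567) - 3398 = 3757477877/1047488 - 3398 = 198113653/1047488 ≈ 189.13)
f - h = 198113653/1047488 - 1*(-188073) = 198113653/1047488 + 188073 = 197202324277/1047488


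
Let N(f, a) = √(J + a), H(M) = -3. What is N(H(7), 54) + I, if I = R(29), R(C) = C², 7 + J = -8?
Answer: 841 + √39 ≈ 847.25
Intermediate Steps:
J = -15 (J = -7 - 8 = -15)
N(f, a) = √(-15 + a)
I = 841 (I = 29² = 841)
N(H(7), 54) + I = √(-15 + 54) + 841 = √39 + 841 = 841 + √39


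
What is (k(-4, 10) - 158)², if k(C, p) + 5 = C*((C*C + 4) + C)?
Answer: 51529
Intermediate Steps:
k(C, p) = -5 + C*(4 + C + C²) (k(C, p) = -5 + C*((C*C + 4) + C) = -5 + C*((C² + 4) + C) = -5 + C*((4 + C²) + C) = -5 + C*(4 + C + C²))
(k(-4, 10) - 158)² = ((-5 + (-4)² + (-4)³ + 4*(-4)) - 158)² = ((-5 + 16 - 64 - 16) - 158)² = (-69 - 158)² = (-227)² = 51529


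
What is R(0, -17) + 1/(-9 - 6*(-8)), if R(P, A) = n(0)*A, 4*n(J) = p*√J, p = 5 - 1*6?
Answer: 1/39 ≈ 0.025641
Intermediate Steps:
p = -1 (p = 5 - 6 = -1)
n(J) = -√J/4 (n(J) = (-√J)/4 = -√J/4)
R(P, A) = 0 (R(P, A) = (-√0/4)*A = (-¼*0)*A = 0*A = 0)
R(0, -17) + 1/(-9 - 6*(-8)) = 0 + 1/(-9 - 6*(-8)) = 0 + 1/(-9 + 48) = 0 + 1/39 = 1/39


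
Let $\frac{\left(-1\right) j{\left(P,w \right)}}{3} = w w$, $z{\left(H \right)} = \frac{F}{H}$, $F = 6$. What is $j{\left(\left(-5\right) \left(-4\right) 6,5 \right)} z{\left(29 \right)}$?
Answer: $- \frac{450}{29} \approx -15.517$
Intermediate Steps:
$z{\left(H \right)} = \frac{6}{H}$
$j{\left(P,w \right)} = - 3 w^{2}$ ($j{\left(P,w \right)} = - 3 w w = - 3 w^{2}$)
$j{\left(\left(-5\right) \left(-4\right) 6,5 \right)} z{\left(29 \right)} = - 3 \cdot 5^{2} \cdot \frac{6}{29} = \left(-3\right) 25 \cdot 6 \cdot \frac{1}{29} = \left(-75\right) \frac{6}{29} = - \frac{450}{29}$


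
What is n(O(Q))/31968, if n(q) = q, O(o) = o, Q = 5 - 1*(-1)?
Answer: 1/5328 ≈ 0.00018769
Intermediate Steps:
Q = 6 (Q = 5 + 1 = 6)
n(O(Q))/31968 = 6/31968 = 6*(1/31968) = 1/5328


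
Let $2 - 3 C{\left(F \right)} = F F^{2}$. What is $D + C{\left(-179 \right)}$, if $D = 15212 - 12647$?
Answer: $\frac{5743036}{3} \approx 1.9143 \cdot 10^{6}$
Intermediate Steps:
$C{\left(F \right)} = \frac{2}{3} - \frac{F^{3}}{3}$ ($C{\left(F \right)} = \frac{2}{3} - \frac{F F^{2}}{3} = \frac{2}{3} - \frac{F^{3}}{3}$)
$D = 2565$ ($D = 15212 - 12647 = 2565$)
$D + C{\left(-179 \right)} = 2565 - \left(- \frac{2}{3} + \frac{\left(-179\right)^{3}}{3}\right) = 2565 + \left(\frac{2}{3} - - \frac{5735339}{3}\right) = 2565 + \left(\frac{2}{3} + \frac{5735339}{3}\right) = 2565 + \frac{5735341}{3} = \frac{5743036}{3}$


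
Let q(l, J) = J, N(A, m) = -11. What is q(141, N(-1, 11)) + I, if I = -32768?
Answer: -32779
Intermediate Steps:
q(141, N(-1, 11)) + I = -11 - 32768 = -32779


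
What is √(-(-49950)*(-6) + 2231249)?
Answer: √1931549 ≈ 1389.8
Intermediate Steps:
√(-(-49950)*(-6) + 2231249) = √(-1*299700 + 2231249) = √(-299700 + 2231249) = √1931549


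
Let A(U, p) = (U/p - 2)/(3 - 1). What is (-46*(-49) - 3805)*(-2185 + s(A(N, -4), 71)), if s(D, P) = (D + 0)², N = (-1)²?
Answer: 216766209/64 ≈ 3.3870e+6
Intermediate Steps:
N = 1
A(U, p) = -1 + U/(2*p) (A(U, p) = (-2 + U/p)/2 = (-2 + U/p)*(½) = -1 + U/(2*p))
s(D, P) = D²
(-46*(-49) - 3805)*(-2185 + s(A(N, -4), 71)) = (-46*(-49) - 3805)*(-2185 + (((½)*1 - 1*(-4))/(-4))²) = (2254 - 3805)*(-2185 + (-(½ + 4)/4)²) = -1551*(-2185 + (-¼*9/2)²) = -1551*(-2185 + (-9/8)²) = -1551*(-2185 + 81/64) = -1551*(-139759/64) = 216766209/64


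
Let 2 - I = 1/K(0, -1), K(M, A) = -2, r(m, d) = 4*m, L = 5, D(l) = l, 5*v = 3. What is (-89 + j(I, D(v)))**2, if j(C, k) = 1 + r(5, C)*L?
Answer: 144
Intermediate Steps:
v = 3/5 (v = (1/5)*3 = 3/5 ≈ 0.60000)
I = 5/2 (I = 2 - 1/(-2) = 2 - 1*(-1/2) = 2 + 1/2 = 5/2 ≈ 2.5000)
j(C, k) = 101 (j(C, k) = 1 + (4*5)*5 = 1 + 20*5 = 1 + 100 = 101)
(-89 + j(I, D(v)))**2 = (-89 + 101)**2 = 12**2 = 144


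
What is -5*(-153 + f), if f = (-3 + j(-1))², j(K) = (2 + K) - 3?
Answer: 640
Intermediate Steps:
j(K) = -1 + K
f = 25 (f = (-3 + (-1 - 1))² = (-3 - 2)² = (-5)² = 25)
-5*(-153 + f) = -5*(-153 + 25) = -5*(-128) = 640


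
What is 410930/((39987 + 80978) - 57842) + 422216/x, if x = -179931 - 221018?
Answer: 138110432002/25309103727 ≈ 5.4569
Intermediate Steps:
x = -400949
410930/((39987 + 80978) - 57842) + 422216/x = 410930/((39987 + 80978) - 57842) + 422216/(-400949) = 410930/(120965 - 57842) + 422216*(-1/400949) = 410930/63123 - 422216/400949 = 138110432002/25309103727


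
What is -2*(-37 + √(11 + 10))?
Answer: 74 - 2*√21 ≈ 64.835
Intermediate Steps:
-2*(-37 + √(11 + 10)) = -2*(-37 + √21) = 74 - 2*√21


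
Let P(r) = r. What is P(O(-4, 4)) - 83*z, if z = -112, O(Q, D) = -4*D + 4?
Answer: 9284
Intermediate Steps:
O(Q, D) = 4 - 4*D
P(O(-4, 4)) - 83*z = (4 - 4*4) - 83*(-112) = (4 - 16) + 9296 = -12 + 9296 = 9284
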